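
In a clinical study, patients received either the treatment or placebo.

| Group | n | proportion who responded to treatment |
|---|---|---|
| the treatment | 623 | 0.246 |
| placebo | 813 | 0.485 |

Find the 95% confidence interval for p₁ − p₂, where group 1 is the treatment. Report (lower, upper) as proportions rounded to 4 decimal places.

SE₁ = √(p̂₁(1−p̂₁)/n₁) = √(0.2460·0.7540/623) = 0.01725; SE₂ = √(0.4850·0.5150/813) = 0.01753.
Independent samples: SE of the difference = √(SE₁² + SE₂²) = √(0.0002975625 + 0.0003073009) = 0.02459.
z* for 95% confidence is 1.960, so the margin of error is 1.960 × 0.02459 = 0.04820.
Point estimate p̂₁ − p̂₂ = 0.2460 − 0.4850 = -0.2390.
-0.2390 ± 0.04820 → (-0.2872, -0.1908).

(-0.2872, -0.1908)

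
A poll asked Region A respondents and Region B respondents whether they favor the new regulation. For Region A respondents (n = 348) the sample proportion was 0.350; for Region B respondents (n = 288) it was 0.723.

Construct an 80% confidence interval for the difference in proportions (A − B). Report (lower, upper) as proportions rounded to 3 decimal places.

Each SE is √(p̂(1−p̂)/n): √(0.3500·0.6500/348) = 0.02557 and √(0.7230·0.2770/288) = 0.02637.
SE(p̂₁ − p̂₂) = √(SE₁² + SE₂²) = √(0.0006538249 + 0.0006953769) = 0.03673, since the two samples are independent.
At 80% confidence z* = 1.282; margin = 1.282 × 0.03673 = 0.04709.
The difference is 0.3500 − 0.7230 = -0.3730, so the interval is -0.3730 ± 0.04709 = (-0.420, -0.326).

(-0.420, -0.326)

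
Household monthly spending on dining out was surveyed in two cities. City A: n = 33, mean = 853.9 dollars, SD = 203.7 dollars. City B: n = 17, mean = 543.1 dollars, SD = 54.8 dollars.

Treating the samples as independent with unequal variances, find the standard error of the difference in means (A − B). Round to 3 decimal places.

SE₁ = s₁/√n₁ = 203.7/√33 = 35.4596; SE₂ = 54.8/√17 = 13.2910.
Independent samples, unequal variances: SE_diff = √(SE₁² + SE₂²) = √(1257.38323216 + 176.650681) = 37.8686.

37.869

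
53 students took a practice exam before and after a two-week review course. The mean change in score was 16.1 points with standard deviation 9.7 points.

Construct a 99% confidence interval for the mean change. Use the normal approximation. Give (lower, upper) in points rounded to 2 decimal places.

(12.67, 19.53)

This is a matched-pairs design, so SE = s_d/√n = 9.7/√53 = 1.3324.
Margin = 2.576 × 1.3324 = 3.4323; the interval is 16.1 ± 3.4323 = (12.67, 19.53).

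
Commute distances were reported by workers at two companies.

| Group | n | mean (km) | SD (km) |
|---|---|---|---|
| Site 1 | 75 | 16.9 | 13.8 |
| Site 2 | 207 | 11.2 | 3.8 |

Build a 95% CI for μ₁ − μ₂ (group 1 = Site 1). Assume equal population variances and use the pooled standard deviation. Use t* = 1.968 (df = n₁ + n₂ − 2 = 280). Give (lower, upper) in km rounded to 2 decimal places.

(3.63, 7.77)

Pooled variance s_p² = [74·13.8² + 206·3.8²] / (75+207−2) = 60.9543, so s_p = 7.8073.
SE_diff = s_p·√(1/n₁ + 1/n₂) = 7.8073·√(1/75 + 1/207) = 1.0522.
t* = 1.968; margin = 1.968 × 1.0522 = 2.0707.
Difference = 16.9 − 11.2 = 5.7000.
5.7000 ± 2.0707 → (3.63, 7.77).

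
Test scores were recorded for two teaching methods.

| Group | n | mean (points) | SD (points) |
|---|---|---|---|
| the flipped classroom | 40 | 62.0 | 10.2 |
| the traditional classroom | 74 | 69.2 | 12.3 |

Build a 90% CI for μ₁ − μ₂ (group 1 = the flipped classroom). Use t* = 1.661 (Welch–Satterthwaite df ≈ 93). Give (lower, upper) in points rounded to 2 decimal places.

SE₁ = s₁/√n₁ = 10.2/√40 = 1.6128; SE₂ = 12.3/√74 = 1.4298.
Independent samples, unequal variances: SE_diff = √(SE₁² + SE₂²) = √(2.60112384 + 2.04432804) = 2.1553.
t* = 1.661, so margin of error = 1.661 × 2.1553 = 3.5800.
Difference in means = 62.0 − 69.2 = -7.2000.
-7.2000 ± 3.5800 → (-10.78, -3.62).

(-10.78, -3.62)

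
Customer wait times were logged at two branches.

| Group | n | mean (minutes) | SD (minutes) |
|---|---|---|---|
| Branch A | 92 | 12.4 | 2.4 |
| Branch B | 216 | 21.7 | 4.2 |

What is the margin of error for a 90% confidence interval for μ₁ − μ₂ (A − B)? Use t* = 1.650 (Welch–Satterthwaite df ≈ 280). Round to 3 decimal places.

SE₁ = s₁/√n₁ = 2.4/√92 = 0.2502; SE₂ = 4.2/√216 = 0.2858.
Independent samples, unequal variances: SE_diff = √(SE₁² + SE₂²) = √(0.06260004 + 0.08168164) = 0.3798.
t* = 1.650, so margin of error = 1.650 × 0.3798 = 0.6267.

0.627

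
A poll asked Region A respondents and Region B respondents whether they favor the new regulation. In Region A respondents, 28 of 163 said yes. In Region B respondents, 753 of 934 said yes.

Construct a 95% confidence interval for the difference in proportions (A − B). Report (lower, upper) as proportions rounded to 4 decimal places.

First, p̂₁ = 28/163 = 0.1718; p̂₂ = 753/934 = 0.8062.
The two standard errors are √(0.1718×0.8282/163) = 0.02955 and √(0.8062×0.1938/934) = 0.01293.
Because the samples are independent, SE_diff = √(0.02955² + 0.01293²) = 0.03226.
Using z* = 1.960 for 95%, ME = 1.960 × 0.03226 = 0.06323.
p̂₁ − p̂₂ = -0.6344; interval -0.6344 ± 0.06323 gives (-0.6976, -0.5712).

(-0.6976, -0.5712)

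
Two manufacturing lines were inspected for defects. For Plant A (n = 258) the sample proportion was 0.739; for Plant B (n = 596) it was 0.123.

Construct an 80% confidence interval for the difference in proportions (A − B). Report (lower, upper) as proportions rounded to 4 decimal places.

(0.5769, 0.6551)

The two standard errors are √(0.7390×0.2610/258) = 0.02734 and √(0.1230×0.8770/596) = 0.01345.
Because the samples are independent, SE_diff = √(0.02734² + 0.01345²) = 0.03047.
Using z* = 1.282 for 80%, ME = 1.282 × 0.03047 = 0.03906.
p̂₁ − p̂₂ = 0.6160; interval 0.6160 ± 0.03906 gives (0.5769, 0.6551).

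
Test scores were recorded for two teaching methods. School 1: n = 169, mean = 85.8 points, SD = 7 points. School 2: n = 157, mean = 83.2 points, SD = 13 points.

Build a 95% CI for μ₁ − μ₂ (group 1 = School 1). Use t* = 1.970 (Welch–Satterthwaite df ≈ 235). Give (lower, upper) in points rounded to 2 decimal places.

Standard errors of each mean: 7/√169 = 0.5385 and 13/√157 = 1.0375.
SE(x̄₁ − x̄₂) = √(0.5385² + 1.0375²) = 1.1689 for independent samples with unequal variances.
With t* = 1.970, the margin is 1.970 × 1.1689 = 2.3027.
x̄₁ − x̄₂ = 85.8 − 83.2 = 2.6000; the interval is 2.6000 ± 2.3027 = (0.30, 4.90).

(0.30, 4.90)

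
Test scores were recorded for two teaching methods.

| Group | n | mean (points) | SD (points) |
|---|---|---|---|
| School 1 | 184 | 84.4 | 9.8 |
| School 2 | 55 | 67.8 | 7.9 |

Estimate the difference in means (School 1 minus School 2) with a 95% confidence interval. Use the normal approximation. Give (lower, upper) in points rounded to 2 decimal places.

Per-group SEs: s₁/√n₁ = 9.8/√184 = 0.7225, s₂/√n₂ = 7.9/√55 = 1.0652.
Unpooled SE of the difference: √(0.52200625 + 1.13465104) = 1.2871.
Margin of error = z* · SE = 1.960 × 1.2871 = 2.5227.
x̄₁ − x̄₂ = 84.4 − 67.8 = 16.6000.
CI: 16.6000 ± 2.5227 = (14.08, 19.12).

(14.08, 19.12)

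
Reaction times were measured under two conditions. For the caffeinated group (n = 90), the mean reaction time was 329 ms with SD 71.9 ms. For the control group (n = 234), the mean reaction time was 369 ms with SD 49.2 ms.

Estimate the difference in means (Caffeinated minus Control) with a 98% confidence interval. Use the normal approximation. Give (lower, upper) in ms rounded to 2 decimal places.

SE₁ = s₁/√n₁ = 71.9/√90 = 7.5789; SE₂ = 49.2/√234 = 3.2163.
Independent samples, unequal variances: SE_diff = √(SE₁² + SE₂²) = √(57.43972521 + 10.34458569) = 8.2331.
z* = 2.326, so margin of error = 2.326 × 8.2331 = 19.1502.
Difference in means = 329 − 369 = -40.0000.
-40.0000 ± 19.1502 → (-59.15, -20.85).

(-59.15, -20.85)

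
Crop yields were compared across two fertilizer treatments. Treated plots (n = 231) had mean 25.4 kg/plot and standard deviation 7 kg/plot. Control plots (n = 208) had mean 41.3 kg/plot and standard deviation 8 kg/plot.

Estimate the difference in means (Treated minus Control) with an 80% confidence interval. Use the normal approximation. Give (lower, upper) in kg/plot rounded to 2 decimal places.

(-16.82, -14.98)

Per-group SEs: s₁/√n₁ = 7/√231 = 0.4606, s₂/√n₂ = 8/√208 = 0.5547.
Unpooled SE of the difference: √(0.21215236 + 0.30769209) = 0.7210.
Margin of error = z* · SE = 1.282 × 0.7210 = 0.9243.
x̄₁ − x̄₂ = 25.4 − 41.3 = -15.9000.
CI: -15.9000 ± 0.9243 = (-16.82, -14.98).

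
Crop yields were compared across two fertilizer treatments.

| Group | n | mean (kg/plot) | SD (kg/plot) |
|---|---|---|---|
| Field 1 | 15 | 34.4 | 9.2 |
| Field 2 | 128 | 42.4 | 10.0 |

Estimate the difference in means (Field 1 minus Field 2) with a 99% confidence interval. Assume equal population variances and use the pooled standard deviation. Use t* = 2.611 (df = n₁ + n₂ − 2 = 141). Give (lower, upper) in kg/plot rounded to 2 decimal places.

Pooled variance s_p² = [14·9.2² + 127·10.0²] / (15+128−2) = 98.4749, so s_p = 9.9235.
SE_diff = s_p·√(1/n₁ + 1/n₂) = 9.9235·√(1/15 + 1/128) = 2.7082.
t* = 2.611; margin = 2.611 × 2.7082 = 7.0711.
Difference = 34.4 − 42.4 = -8.0000.
-8.0000 ± 7.0711 → (-15.07, -0.93).

(-15.07, -0.93)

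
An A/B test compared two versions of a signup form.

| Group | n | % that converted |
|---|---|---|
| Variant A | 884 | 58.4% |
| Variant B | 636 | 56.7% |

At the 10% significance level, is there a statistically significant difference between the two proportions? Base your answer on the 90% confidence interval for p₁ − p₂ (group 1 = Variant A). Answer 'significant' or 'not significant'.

Each SE is √(p̂(1−p̂)/n): √(0.5840·0.4160/884) = 0.01658 and √(0.5670·0.4330/636) = 0.01965.
SE(p̂₁ − p̂₂) = √(SE₁² + SE₂²) = √(0.0002748964 + 0.0003861225) = 0.02571, since the two samples are independent.
At 90% confidence z* = 1.645; margin = 1.645 × 0.02571 = 0.04229.
The difference is 0.5840 − 0.5670 = 0.0170, so the interval is 0.0170 ± 0.04229 = (-0.02529, 0.05929).
The interval (-0.02529, 0.05929) contains 0, so the difference is not significant.

not significant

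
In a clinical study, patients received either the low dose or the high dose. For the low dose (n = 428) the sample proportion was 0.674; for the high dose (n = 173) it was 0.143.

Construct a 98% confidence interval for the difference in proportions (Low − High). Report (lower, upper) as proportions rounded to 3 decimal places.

The two standard errors are √(0.6740×0.3260/428) = 0.02266 and √(0.1430×0.8570/173) = 0.02662.
Because the samples are independent, SE_diff = √(0.02266² + 0.02662²) = 0.03496.
Using z* = 2.326 for 98%, ME = 2.326 × 0.03496 = 0.08132.
p̂₁ − p̂₂ = 0.5310; interval 0.5310 ± 0.08132 gives (0.450, 0.612).

(0.450, 0.612)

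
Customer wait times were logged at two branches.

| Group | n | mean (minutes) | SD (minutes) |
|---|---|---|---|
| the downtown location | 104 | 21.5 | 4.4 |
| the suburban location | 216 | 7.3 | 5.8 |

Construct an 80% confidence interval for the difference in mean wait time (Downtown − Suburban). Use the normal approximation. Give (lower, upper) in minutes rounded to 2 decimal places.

Standard errors of each mean: 4.4/√104 = 0.4315 and 5.8/√216 = 0.3946.
SE(x̄₁ − x̄₂) = √(0.4315² + 0.3946²) = 0.5847 for independent samples with unequal variances.
With z* = 1.282, the margin is 1.282 × 0.5847 = 0.7496.
x̄₁ − x̄₂ = 21.5 − 7.3 = 14.2000; the interval is 14.2000 ± 0.7496 = (13.45, 14.95).

(13.45, 14.95)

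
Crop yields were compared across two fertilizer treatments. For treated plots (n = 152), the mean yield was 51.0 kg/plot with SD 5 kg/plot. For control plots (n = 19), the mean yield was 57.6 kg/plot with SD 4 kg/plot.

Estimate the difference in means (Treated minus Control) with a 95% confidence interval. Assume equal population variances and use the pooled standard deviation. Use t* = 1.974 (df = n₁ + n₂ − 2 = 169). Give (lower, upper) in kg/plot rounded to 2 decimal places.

Pooled variance s_p² = [151·5² + 18·4²] / (152+19−2) = 24.0414, so s_p = 4.9032.
SE_diff = s_p·√(1/n₁ + 1/n₂) = 4.9032·√(1/152 + 1/19) = 1.1931.
t* = 1.974; margin = 1.974 × 1.1931 = 2.3552.
Difference = 51.0 − 57.6 = -6.6000.
-6.6000 ± 2.3552 → (-8.96, -4.24).

(-8.96, -4.24)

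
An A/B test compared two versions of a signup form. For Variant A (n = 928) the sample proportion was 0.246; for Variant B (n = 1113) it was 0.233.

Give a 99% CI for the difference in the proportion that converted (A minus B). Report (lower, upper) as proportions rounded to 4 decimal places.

(-0.0359, 0.0619)

Each SE is √(p̂(1−p̂)/n): √(0.2460·0.7540/928) = 0.01414 and √(0.2330·0.7670/1113) = 0.01267.
SE(p̂₁ − p̂₂) = √(SE₁² + SE₂²) = √(0.0001999396 + 0.0001605289) = 0.01899, since the two samples are independent.
At 99% confidence z* = 2.576; margin = 2.576 × 0.01899 = 0.04892.
The difference is 0.2460 − 0.2330 = 0.0130, so the interval is 0.0130 ± 0.04892 = (-0.0359, 0.0619).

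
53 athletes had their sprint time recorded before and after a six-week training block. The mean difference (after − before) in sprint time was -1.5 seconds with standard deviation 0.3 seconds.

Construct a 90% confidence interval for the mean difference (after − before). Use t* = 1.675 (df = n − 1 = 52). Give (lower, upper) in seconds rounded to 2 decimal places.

(-1.57, -1.43)

Paired design: SE = s_d/√n = 0.3/√53 = 0.0412.
t* = 1.675; margin of error = 1.675 × 0.0412 = 0.0690.
-1.5 ± 0.0690 → (-1.57, -1.43).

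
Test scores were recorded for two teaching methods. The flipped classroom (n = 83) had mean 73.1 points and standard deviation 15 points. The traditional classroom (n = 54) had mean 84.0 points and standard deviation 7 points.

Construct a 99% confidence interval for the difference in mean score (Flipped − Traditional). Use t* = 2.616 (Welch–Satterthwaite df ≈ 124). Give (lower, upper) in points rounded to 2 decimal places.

Per-group SEs: s₁/√n₁ = 15/√83 = 1.6465, s₂/√n₂ = 7/√54 = 0.9526.
Unpooled SE of the difference: √(2.71096225 + 0.90744676) = 1.9022.
Margin of error = t* · SE = 2.616 × 1.9022 = 4.9762.
x̄₁ − x̄₂ = 73.1 − 84.0 = -10.9000.
CI: -10.9000 ± 4.9762 = (-15.88, -5.92).

(-15.88, -5.92)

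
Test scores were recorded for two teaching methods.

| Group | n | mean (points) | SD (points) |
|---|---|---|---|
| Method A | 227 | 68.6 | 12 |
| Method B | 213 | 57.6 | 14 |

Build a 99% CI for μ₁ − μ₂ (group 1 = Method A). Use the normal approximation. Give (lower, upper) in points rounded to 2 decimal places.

(7.79, 14.21)

SE₁ = s₁/√n₁ = 12/√227 = 0.7965; SE₂ = 14/√213 = 0.9593.
Independent samples, unequal variances: SE_diff = √(SE₁² + SE₂²) = √(0.63441225 + 0.92025649) = 1.2469.
z* = 2.576, so margin of error = 2.576 × 1.2469 = 3.2120.
Difference in means = 68.6 − 57.6 = 11.0000.
11.0000 ± 3.2120 → (7.79, 14.21).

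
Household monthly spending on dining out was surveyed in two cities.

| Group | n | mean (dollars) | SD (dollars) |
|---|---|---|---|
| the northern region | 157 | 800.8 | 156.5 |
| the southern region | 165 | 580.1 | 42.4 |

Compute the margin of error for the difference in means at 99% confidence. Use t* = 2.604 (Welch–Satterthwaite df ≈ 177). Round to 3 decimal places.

Per-group SEs: s₁/√n₁ = 156.5/√157 = 12.4901, s₂/√n₂ = 42.4/√165 = 3.3008.
Unpooled SE of the difference: √(156.00259801 + 10.89528064) = 12.9189.
Margin of error = t* · SE = 2.604 × 12.9189 = 33.6408.

33.641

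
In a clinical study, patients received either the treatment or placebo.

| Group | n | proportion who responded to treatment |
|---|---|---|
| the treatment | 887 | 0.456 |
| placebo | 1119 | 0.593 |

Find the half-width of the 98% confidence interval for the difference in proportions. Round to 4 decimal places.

SE₁ = √(p̂₁(1−p̂₁)/n₁) = √(0.4560·0.5440/887) = 0.01672; SE₂ = √(0.5930·0.4070/1119) = 0.01469.
Independent samples: SE of the difference = √(SE₁² + SE₂²) = √(0.0002795584 + 0.0002157961) = 0.02226.
z* for 98% confidence is 2.326, so the margin of error is 2.326 × 0.02226 = 0.05178.

0.0518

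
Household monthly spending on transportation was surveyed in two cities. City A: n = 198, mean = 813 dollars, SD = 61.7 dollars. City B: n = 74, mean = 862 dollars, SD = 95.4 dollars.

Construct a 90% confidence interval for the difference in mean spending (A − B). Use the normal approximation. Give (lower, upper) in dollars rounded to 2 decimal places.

SE₁ = s₁/√n₁ = 61.7/√198 = 4.3848; SE₂ = 95.4/√74 = 11.0900.
Independent samples, unequal variances: SE_diff = √(SE₁² + SE₂²) = √(19.22647104 + 122.9881) = 11.9254.
z* = 1.645, so margin of error = 1.645 × 11.9254 = 19.6173.
Difference in means = 813 − 862 = -49.0000.
-49.0000 ± 19.6173 → (-68.62, -29.38).

(-68.62, -29.38)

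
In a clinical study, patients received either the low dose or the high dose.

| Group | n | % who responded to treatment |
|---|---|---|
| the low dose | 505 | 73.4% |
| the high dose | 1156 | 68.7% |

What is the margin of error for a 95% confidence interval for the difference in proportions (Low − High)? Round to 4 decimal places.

SE₁ = √(p̂₁(1−p̂₁)/n₁) = √(0.7340·0.2660/505) = 0.01966; SE₂ = √(0.6870·0.3130/1156) = 0.01364.
Independent samples: SE of the difference = √(SE₁² + SE₂²) = √(0.0003865156 + 0.0001860496) = 0.02393.
z* for 95% confidence is 1.960, so the margin of error is 1.960 × 0.02393 = 0.04690.

0.0469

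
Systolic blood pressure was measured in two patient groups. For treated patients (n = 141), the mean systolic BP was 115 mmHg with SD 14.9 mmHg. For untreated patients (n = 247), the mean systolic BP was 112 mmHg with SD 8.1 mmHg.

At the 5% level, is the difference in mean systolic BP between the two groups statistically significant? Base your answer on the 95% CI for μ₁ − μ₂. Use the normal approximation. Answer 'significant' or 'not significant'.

Per-group SEs: s₁/√n₁ = 14.9/√141 = 1.2548, s₂/√n₂ = 8.1/√247 = 0.5154.
Unpooled SE of the difference: √(1.57452304 + 0.26563716) = 1.3565.
Margin of error = z* · SE = 1.960 × 1.3565 = 2.6587.
x̄₁ − x̄₂ = 115 − 112 = 3.0000.
CI: 3.0000 ± 2.6587 = (0.3413, 5.6587).
The interval (0.3413, 5.6587) does not contain 0, so the difference is significant.

significant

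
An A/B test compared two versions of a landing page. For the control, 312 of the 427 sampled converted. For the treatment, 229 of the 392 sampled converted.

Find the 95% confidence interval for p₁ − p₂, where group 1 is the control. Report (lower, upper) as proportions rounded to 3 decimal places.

Sample proportions: 312/427 = 0.7307, 229/392 = 0.5842.
Each SE is √(p̂(1−p̂)/n): √(0.7307·0.2693/427) = 0.02147 and √(0.5842·0.4158/392) = 0.02489.
SE(p̂₁ − p̂₂) = √(SE₁² + SE₂²) = √(0.0004609609 + 0.0006195121) = 0.03287, since the two samples are independent.
At 95% confidence z* = 1.960; margin = 1.960 × 0.03287 = 0.06443.
The difference is 0.7307 − 0.5842 = 0.1465, so the interval is 0.1465 ± 0.06443 = (0.082, 0.211).

(0.082, 0.211)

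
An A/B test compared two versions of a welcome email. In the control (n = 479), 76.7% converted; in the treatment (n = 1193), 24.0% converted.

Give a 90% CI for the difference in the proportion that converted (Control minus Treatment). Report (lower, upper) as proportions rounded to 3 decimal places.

SE₁ = √(p̂₁(1−p̂₁)/n₁) = √(0.7670·0.2330/479) = 0.01932; SE₂ = √(0.2400·0.7600/1193) = 0.01236.
Independent samples: SE of the difference = √(SE₁² + SE₂²) = √(0.0003732624 + 0.0001527696) = 0.02294.
z* for 90% confidence is 1.645, so the margin of error is 1.645 × 0.02294 = 0.03774.
Point estimate p̂₁ − p̂₂ = 0.7670 − 0.2400 = 0.5270.
0.5270 ± 0.03774 → (0.489, 0.565).

(0.489, 0.565)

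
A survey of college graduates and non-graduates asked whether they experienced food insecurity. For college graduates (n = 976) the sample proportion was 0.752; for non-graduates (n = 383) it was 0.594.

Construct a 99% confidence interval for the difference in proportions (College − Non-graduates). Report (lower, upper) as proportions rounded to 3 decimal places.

(0.084, 0.232)

The two standard errors are √(0.7520×0.2480/976) = 0.01382 and √(0.5940×0.4060/383) = 0.02509.
Because the samples are independent, SE_diff = √(0.01382² + 0.02509²) = 0.02864.
Using z* = 2.576 for 99%, ME = 2.576 × 0.02864 = 0.07378.
p̂₁ − p̂₂ = 0.1580; interval 0.1580 ± 0.07378 gives (0.084, 0.232).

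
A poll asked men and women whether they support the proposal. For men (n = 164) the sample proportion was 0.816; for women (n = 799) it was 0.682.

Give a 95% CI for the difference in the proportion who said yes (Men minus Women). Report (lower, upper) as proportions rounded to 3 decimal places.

(0.066, 0.202)

Each SE is √(p̂(1−p̂)/n): √(0.8160·0.1840/164) = 0.03026 and √(0.6820·0.3180/799) = 0.01648.
SE(p̂₁ − p̂₂) = √(SE₁² + SE₂²) = √(0.0009156676 + 0.0002715904) = 0.03446, since the two samples are independent.
At 95% confidence z* = 1.960; margin = 1.960 × 0.03446 = 0.06754.
The difference is 0.8160 − 0.6820 = 0.1340, so the interval is 0.1340 ± 0.06754 = (0.066, 0.202).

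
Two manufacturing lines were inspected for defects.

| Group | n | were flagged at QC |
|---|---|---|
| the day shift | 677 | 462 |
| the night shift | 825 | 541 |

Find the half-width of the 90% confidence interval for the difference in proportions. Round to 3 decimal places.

p̂₁ = 462/677 = 0.6824 and p̂₂ = 541/825 = 0.6558.
SE₁ = √(p̂₁(1−p̂₁)/n₁) = √(0.6824·0.3176/677) = 0.01789; SE₂ = √(0.6558·0.3442/825) = 0.01654.
Independent samples: SE of the difference = √(SE₁² + SE₂²) = √(0.0003200521 + 0.0002735716) = 0.02436.
z* for 90% confidence is 1.645, so the margin of error is 1.645 × 0.02436 = 0.04007.

0.040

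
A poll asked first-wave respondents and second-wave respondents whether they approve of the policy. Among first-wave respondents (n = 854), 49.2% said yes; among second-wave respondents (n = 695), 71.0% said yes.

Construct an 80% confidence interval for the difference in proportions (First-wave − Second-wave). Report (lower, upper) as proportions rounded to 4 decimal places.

(-0.2491, -0.1869)

The two standard errors are √(0.4920×0.5080/854) = 0.01711 and √(0.7100×0.2900/695) = 0.01721.
Because the samples are independent, SE_diff = √(0.01711² + 0.01721²) = 0.02427.
Using z* = 1.282 for 80%, ME = 1.282 × 0.02427 = 0.03111.
p̂₁ − p̂₂ = -0.2180; interval -0.2180 ± 0.03111 gives (-0.2491, -0.1869).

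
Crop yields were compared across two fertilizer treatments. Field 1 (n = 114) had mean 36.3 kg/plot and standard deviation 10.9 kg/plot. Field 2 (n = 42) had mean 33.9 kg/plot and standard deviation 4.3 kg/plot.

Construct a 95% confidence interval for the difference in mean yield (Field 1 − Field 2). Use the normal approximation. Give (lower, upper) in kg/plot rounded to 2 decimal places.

Standard errors of each mean: 10.9/√114 = 1.0209 and 4.3/√42 = 0.6635.
SE(x̄₁ − x̄₂) = √(1.0209² + 0.6635²) = 1.2176 for independent samples with unequal variances.
With z* = 1.960, the margin is 1.960 × 1.2176 = 2.3865.
x̄₁ − x̄₂ = 36.3 − 33.9 = 2.4000; the interval is 2.4000 ± 2.3865 = (0.01, 4.79).

(0.01, 4.79)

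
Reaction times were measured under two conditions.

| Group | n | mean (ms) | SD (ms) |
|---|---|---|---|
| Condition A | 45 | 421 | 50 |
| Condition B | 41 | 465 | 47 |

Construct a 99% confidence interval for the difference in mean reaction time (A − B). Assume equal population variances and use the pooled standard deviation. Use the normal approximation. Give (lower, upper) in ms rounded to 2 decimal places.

(-71.03, -16.97)

Pooled variance s_p² = [44·50² + 40·47²] / (45+41−2) = 2361.4286, so s_p = 48.5945.
SE_diff = s_p·√(1/n₁ + 1/n₂) = 48.5945·√(1/45 + 1/41) = 10.4915.
z* = 2.576; margin = 2.576 × 10.4915 = 27.0261.
Difference = 421 − 465 = -44.0000.
-44.0000 ± 27.0261 → (-71.03, -16.97).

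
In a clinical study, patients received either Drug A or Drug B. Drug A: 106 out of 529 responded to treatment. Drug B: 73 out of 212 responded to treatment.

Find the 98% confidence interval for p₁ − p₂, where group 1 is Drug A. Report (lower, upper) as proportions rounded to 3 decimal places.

Sample proportions: 106/529 = 0.2004, 73/212 = 0.3443.
Each SE is √(p̂(1−p̂)/n): √(0.2004·0.7996/529) = 0.01740 and √(0.3443·0.6557/212) = 0.03263.
SE(p̂₁ − p̂₂) = √(SE₁² + SE₂²) = √(0.00030276 + 0.0010647169) = 0.03698, since the two samples are independent.
At 98% confidence z* = 2.326; margin = 2.326 × 0.03698 = 0.08602.
The difference is 0.2004 − 0.3443 = -0.1439, so the interval is -0.1439 ± 0.08602 = (-0.230, -0.058).

(-0.230, -0.058)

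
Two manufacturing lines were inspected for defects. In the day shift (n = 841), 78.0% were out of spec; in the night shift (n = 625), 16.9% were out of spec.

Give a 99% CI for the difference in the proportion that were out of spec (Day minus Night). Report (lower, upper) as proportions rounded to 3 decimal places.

(0.558, 0.664)

The two standard errors are √(0.7800×0.2200/841) = 0.01428 and √(0.1690×0.8310/625) = 0.01499.
Because the samples are independent, SE_diff = √(0.01428² + 0.01499²) = 0.02070.
Using z* = 2.576 for 99%, ME = 2.576 × 0.02070 = 0.05332.
p̂₁ − p̂₂ = 0.6110; interval 0.6110 ± 0.05332 gives (0.558, 0.664).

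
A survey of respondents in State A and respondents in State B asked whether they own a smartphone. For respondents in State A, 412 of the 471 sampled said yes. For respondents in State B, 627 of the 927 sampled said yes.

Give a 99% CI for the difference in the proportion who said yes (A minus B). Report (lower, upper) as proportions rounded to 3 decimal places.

(0.143, 0.254)

First, p̂₁ = 412/471 = 0.8747; p̂₂ = 627/927 = 0.6764.
The two standard errors are √(0.8747×0.1253/471) = 0.01525 and √(0.6764×0.3236/927) = 0.01537.
Because the samples are independent, SE_diff = √(0.01525² + 0.01537²) = 0.02165.
Using z* = 2.576 for 99%, ME = 2.576 × 0.02165 = 0.05577.
p̂₁ − p̂₂ = 0.1983; interval 0.1983 ± 0.05577 gives (0.143, 0.254).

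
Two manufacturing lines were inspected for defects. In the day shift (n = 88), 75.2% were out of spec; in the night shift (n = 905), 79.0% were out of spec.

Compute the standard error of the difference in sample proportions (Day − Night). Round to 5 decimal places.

SE₁ = √(p̂₁(1−p̂₁)/n₁) = √(0.7520·0.2480/88) = 0.04604; SE₂ = √(0.7900·0.2100/905) = 0.01354.
Independent samples: SE of the difference = √(SE₁² + SE₂²) = √(0.0021196816 + 0.0001833316) = 0.04799.

0.04799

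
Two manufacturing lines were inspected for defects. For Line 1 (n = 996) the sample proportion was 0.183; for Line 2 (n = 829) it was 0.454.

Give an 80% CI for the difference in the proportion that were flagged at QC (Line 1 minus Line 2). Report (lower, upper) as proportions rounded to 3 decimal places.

SE₁ = √(p̂₁(1−p̂₁)/n₁) = √(0.1830·0.8170/996) = 0.01225; SE₂ = √(0.4540·0.5460/829) = 0.01729.
Independent samples: SE of the difference = √(SE₁² + SE₂²) = √(0.0001500625 + 0.0002989441) = 0.02119.
z* for 80% confidence is 1.282, so the margin of error is 1.282 × 0.02119 = 0.02717.
Point estimate p̂₁ − p̂₂ = 0.1830 − 0.4540 = -0.2710.
-0.2710 ± 0.02717 → (-0.298, -0.244).

(-0.298, -0.244)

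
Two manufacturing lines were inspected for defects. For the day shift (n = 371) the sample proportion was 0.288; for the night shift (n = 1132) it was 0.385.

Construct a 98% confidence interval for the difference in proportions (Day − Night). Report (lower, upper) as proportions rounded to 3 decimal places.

(-0.161, -0.033)

Each SE is √(p̂(1−p̂)/n): √(0.2880·0.7120/371) = 0.02351 and √(0.3850·0.6150/1132) = 0.01446.
SE(p̂₁ − p̂₂) = √(SE₁² + SE₂²) = √(0.0005527201 + 0.0002090916) = 0.02760, since the two samples are independent.
At 98% confidence z* = 2.326; margin = 2.326 × 0.02760 = 0.06420.
The difference is 0.2880 − 0.3850 = -0.0970, so the interval is -0.0970 ± 0.06420 = (-0.161, -0.033).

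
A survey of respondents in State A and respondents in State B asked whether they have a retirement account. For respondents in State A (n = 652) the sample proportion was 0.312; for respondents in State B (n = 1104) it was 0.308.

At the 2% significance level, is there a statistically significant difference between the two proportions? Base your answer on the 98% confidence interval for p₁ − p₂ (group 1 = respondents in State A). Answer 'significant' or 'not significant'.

not significant

Each SE is √(p̂(1−p̂)/n): √(0.3120·0.6880/652) = 0.01814 and √(0.3080·0.6920/1104) = 0.01389.
SE(p̂₁ − p̂₂) = √(SE₁² + SE₂²) = √(0.0003290596 + 0.0001929321) = 0.02285, since the two samples are independent.
At 98% confidence z* = 2.326; margin = 2.326 × 0.02285 = 0.05315.
The difference is 0.3120 − 0.3080 = 0.0040, so the interval is 0.0040 ± 0.05315 = (-0.04915, 0.05715).
The interval (-0.04915, 0.05715) contains 0, so the difference is not significant.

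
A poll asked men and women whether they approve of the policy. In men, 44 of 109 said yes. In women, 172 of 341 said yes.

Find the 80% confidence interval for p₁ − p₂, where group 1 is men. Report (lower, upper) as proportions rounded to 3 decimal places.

p̂₁ = 44/109 = 0.4037 and p̂₂ = 172/341 = 0.5044.
SE₁ = √(p̂₁(1−p̂₁)/n₁) = √(0.4037·0.5963/109) = 0.04699; SE₂ = √(0.5044·0.4956/341) = 0.02708.
Independent samples: SE of the difference = √(SE₁² + SE₂²) = √(0.0022080601 + 0.0007333264) = 0.05423.
z* for 80% confidence is 1.282, so the margin of error is 1.282 × 0.05423 = 0.06952.
Point estimate p̂₁ − p̂₂ = 0.4037 − 0.5044 = -0.1007.
-0.1007 ± 0.06952 → (-0.170, -0.031).

(-0.170, -0.031)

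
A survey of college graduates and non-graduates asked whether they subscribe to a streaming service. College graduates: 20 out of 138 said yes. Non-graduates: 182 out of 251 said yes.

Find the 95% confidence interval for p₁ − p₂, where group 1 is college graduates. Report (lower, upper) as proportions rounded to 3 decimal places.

First, p̂₁ = 20/138 = 0.1449; p̂₂ = 182/251 = 0.7251.
The two standard errors are √(0.1449×0.8551/138) = 0.02996 and √(0.7251×0.2749/251) = 0.02818.
Because the samples are independent, SE_diff = √(0.02996² + 0.02818²) = 0.04113.
Using z* = 1.960 for 95%, ME = 1.960 × 0.04113 = 0.08061.
p̂₁ − p̂₂ = -0.5802; interval -0.5802 ± 0.08061 gives (-0.661, -0.500).

(-0.661, -0.500)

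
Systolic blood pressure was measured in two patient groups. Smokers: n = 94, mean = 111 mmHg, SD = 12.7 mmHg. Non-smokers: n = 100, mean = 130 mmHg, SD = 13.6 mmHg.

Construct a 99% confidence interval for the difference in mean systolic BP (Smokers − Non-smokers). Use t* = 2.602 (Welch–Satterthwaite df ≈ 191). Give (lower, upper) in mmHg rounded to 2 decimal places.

SE₁ = s₁/√n₁ = 12.7/√94 = 1.3099; SE₂ = 13.6/√100 = 1.3600.
Independent samples, unequal variances: SE_diff = √(SE₁² + SE₂²) = √(1.71583801 + 1.8496) = 1.8882.
t* = 2.602, so margin of error = 2.602 × 1.8882 = 4.9131.
Difference in means = 111 − 130 = -19.0000.
-19.0000 ± 4.9131 → (-23.91, -14.09).

(-23.91, -14.09)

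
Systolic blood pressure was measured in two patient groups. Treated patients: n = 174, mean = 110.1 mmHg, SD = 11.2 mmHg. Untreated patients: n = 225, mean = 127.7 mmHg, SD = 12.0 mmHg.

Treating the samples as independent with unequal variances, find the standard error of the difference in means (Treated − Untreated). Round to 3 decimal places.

Per-group SEs: s₁/√n₁ = 11.2/√174 = 0.8491, s₂/√n₂ = 12.0/√225 = 0.8000.
Unpooled SE of the difference: √(0.72097081 + 0.64) = 1.1666.

1.167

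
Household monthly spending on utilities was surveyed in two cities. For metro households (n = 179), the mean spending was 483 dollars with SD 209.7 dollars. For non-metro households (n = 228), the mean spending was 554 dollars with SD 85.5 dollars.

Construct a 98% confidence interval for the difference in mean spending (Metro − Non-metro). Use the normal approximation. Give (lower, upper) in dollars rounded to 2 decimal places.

(-109.76, -32.24)

SE₁ = s₁/√n₁ = 209.7/√179 = 15.6737; SE₂ = 85.5/√228 = 5.6624.
Independent samples, unequal variances: SE_diff = √(SE₁² + SE₂²) = √(245.66487169 + 32.06277376) = 16.6652.
z* = 2.326, so margin of error = 2.326 × 16.6652 = 38.7633.
Difference in means = 483 − 554 = -71.0000.
-71.0000 ± 38.7633 → (-109.76, -32.24).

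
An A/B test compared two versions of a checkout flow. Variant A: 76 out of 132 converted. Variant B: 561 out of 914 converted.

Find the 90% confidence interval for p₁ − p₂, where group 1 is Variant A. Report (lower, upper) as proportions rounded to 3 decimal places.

First, p̂₁ = 76/132 = 0.5758; p̂₂ = 561/914 = 0.6138.
The two standard errors are √(0.5758×0.4242/132) = 0.04302 and √(0.6138×0.3862/914) = 0.01610.
Because the samples are independent, SE_diff = √(0.04302² + 0.01610²) = 0.04593.
Using z* = 1.645 for 90%, ME = 1.645 × 0.04593 = 0.07555.
p̂₁ − p̂₂ = -0.0380; interval -0.0380 ± 0.07555 gives (-0.114, 0.038).

(-0.114, 0.038)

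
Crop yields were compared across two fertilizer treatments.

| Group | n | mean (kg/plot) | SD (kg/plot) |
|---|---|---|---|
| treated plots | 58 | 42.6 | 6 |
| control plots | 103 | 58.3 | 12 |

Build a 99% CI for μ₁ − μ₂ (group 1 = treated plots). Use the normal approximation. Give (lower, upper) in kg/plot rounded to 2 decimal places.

Standard errors of each mean: 6/√58 = 0.7878 and 12/√103 = 1.1824.
SE(x̄₁ − x̄₂) = √(0.7878² + 1.1824²) = 1.4208 for independent samples with unequal variances.
With z* = 2.576, the margin is 2.576 × 1.4208 = 3.6600.
x̄₁ − x̄₂ = 42.6 − 58.3 = -15.7000; the interval is -15.7000 ± 3.6600 = (-19.36, -12.04).

(-19.36, -12.04)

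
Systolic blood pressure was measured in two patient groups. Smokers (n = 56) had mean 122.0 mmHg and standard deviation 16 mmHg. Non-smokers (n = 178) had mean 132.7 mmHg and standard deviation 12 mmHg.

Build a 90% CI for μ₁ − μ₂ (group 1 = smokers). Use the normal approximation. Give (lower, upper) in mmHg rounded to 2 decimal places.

(-14.52, -6.88)

SE₁ = s₁/√n₁ = 16/√56 = 2.1381; SE₂ = 12/√178 = 0.8994.
Independent samples, unequal variances: SE_diff = √(SE₁² + SE₂²) = √(4.57147161 + 0.80892036) = 2.3196.
z* = 1.645, so margin of error = 1.645 × 2.3196 = 3.8157.
Difference in means = 122.0 − 132.7 = -10.7000.
-10.7000 ± 3.8157 → (-14.52, -6.88).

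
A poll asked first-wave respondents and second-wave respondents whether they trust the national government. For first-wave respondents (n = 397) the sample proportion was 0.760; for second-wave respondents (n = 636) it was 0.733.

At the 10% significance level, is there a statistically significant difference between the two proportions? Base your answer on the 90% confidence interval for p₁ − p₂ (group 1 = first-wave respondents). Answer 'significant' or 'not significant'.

Each SE is √(p̂(1−p̂)/n): √(0.7600·0.2400/397) = 0.02143 and √(0.7330·0.2670/636) = 0.01754.
SE(p̂₁ − p̂₂) = √(SE₁² + SE₂²) = √(0.0004592449 + 0.0003076516) = 0.02769, since the two samples are independent.
At 90% confidence z* = 1.645; margin = 1.645 × 0.02769 = 0.04555.
The difference is 0.7600 − 0.7330 = 0.0270, so the interval is 0.0270 ± 0.04555 = (-0.01855, 0.07255).
The interval (-0.01855, 0.07255) contains 0, so the difference is not significant.

not significant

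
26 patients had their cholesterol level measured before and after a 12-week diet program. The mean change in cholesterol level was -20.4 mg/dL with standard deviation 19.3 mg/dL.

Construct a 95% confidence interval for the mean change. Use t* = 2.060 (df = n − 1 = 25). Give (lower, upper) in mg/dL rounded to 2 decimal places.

(-28.20, -12.60)

Paired design: SE = s_d/√n = 19.3/√26 = 3.7850.
t* = 2.060; margin of error = 2.060 × 3.7850 = 7.7971.
-20.4 ± 7.7971 → (-28.20, -12.60).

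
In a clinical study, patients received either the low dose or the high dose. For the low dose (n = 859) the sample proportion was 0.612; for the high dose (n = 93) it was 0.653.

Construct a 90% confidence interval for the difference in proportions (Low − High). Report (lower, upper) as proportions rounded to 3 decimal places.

The two standard errors are √(0.6120×0.3880/859) = 0.01663 and √(0.6530×0.3470/93) = 0.04936.
Because the samples are independent, SE_diff = √(0.01663² + 0.04936²) = 0.05209.
Using z* = 1.645 for 90%, ME = 1.645 × 0.05209 = 0.08569.
p̂₁ − p̂₂ = -0.0410; interval -0.0410 ± 0.08569 gives (-0.127, 0.045).

(-0.127, 0.045)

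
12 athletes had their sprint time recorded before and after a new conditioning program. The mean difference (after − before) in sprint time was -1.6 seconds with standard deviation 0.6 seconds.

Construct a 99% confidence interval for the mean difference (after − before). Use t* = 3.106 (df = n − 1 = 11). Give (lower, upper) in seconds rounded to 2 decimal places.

(-2.14, -1.06)

Paired design: SE = s_d/√n = 0.6/√12 = 0.1732.
t* = 3.106; margin of error = 3.106 × 0.1732 = 0.5380.
-1.6 ± 0.5380 → (-2.14, -1.06).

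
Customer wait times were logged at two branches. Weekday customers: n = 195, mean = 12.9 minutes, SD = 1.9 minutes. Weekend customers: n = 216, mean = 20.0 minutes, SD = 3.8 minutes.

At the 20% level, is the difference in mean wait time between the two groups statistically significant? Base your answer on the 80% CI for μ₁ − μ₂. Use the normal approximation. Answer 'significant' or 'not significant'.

significant

SE₁ = s₁/√n₁ = 1.9/√195 = 0.1361; SE₂ = 3.8/√216 = 0.2586.
Independent samples, unequal variances: SE_diff = √(SE₁² + SE₂²) = √(0.01852321 + 0.06687396) = 0.2922.
z* = 1.282, so margin of error = 1.282 × 0.2922 = 0.3746.
Difference in means = 12.9 − 20.0 = -7.1000.
-7.1000 ± 0.3746 → (-7.4746, -6.7254).
The interval (-7.4746, -6.7254) does not contain 0, so the difference is significant.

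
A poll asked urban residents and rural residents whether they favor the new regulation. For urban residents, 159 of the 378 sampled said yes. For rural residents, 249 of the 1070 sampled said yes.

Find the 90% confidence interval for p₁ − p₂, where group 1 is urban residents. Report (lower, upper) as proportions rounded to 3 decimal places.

p̂₁ = 159/378 = 0.4206 and p̂₂ = 249/1070 = 0.2327.
SE₁ = √(p̂₁(1−p̂₁)/n₁) = √(0.4206·0.5794/378) = 0.02539; SE₂ = √(0.2327·0.7673/1070) = 0.01292.
Independent samples: SE of the difference = √(SE₁² + SE₂²) = √(0.0006446521 + 0.0001669264) = 0.02849.
z* for 90% confidence is 1.645, so the margin of error is 1.645 × 0.02849 = 0.04687.
Point estimate p̂₁ − p̂₂ = 0.4206 − 0.2327 = 0.1879.
0.1879 ± 0.04687 → (0.141, 0.235).

(0.141, 0.235)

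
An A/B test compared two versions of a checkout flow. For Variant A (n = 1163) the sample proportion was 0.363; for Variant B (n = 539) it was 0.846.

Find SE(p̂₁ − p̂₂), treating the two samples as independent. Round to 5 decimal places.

0.02099

Each SE is √(p̂(1−p̂)/n): √(0.3630·0.6370/1163) = 0.01410 and √(0.8460·0.1540/539) = 0.01555.
SE(p̂₁ − p̂₂) = √(SE₁² + SE₂²) = √(0.00019881 + 0.0002418025) = 0.02099, since the two samples are independent.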